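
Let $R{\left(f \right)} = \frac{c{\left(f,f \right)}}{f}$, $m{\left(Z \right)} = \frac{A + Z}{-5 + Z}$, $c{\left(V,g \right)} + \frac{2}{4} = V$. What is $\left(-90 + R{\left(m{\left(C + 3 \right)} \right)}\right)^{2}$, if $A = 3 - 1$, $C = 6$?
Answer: $\frac{962361}{121} \approx 7953.4$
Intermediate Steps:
$c{\left(V,g \right)} = - \frac{1}{2} + V$
$A = 2$ ($A = 3 - 1 = 2$)
$m{\left(Z \right)} = \frac{2 + Z}{-5 + Z}$
$R{\left(f \right)} = \frac{- \frac{1}{2} + f}{f}$
$\left(-90 + R{\left(m{\left(C + 3 \right)} \right)}\right)^{2} = \left(-90 + \frac{- \frac{1}{2} + \frac{2 + \left(6 + 3\right)}{-5 + \left(6 + 3\right)}}{\frac{1}{-5 + \left(6 + 3\right)} \left(2 + \left(6 + 3\right)\right)}\right)^{2} = \left(-90 + \frac{- \frac{1}{2} + \frac{2 + 9}{-5 + 9}}{\frac{1}{-5 + 9} \left(2 + 9\right)}\right)^{2} = \left(-90 + \frac{- \frac{1}{2} + \frac{1}{4} \cdot 11}{\frac{1}{4} \cdot 11}\right)^{2} = \left(-90 + \frac{- \frac{1}{2} + \frac{11}{4}}{\frac{11}{4}}\right)^{2} = \left(-90 + \frac{4}{11} \cdot \frac{9}{4}\right)^{2} = \left(-90 + \frac{9}{11}\right)^{2} = \left(- \frac{981}{11}\right)^{2} = \frac{962361}{121}$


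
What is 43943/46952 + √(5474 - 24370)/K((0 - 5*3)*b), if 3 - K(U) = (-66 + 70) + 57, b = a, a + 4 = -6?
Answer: 43943/46952 - 2*I*√1181/29 ≈ 0.93591 - 2.37*I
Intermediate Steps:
a = -10 (a = -4 - 6 = -10)
b = -10
K(U) = -58 (K(U) = 3 - ((-66 + 70) + 57) = 3 - (4 + 57) = 3 - 1*61 = 3 - 61 = -58)
43943/46952 + √(5474 - 24370)/K((0 - 5*3)*b) = 43943/46952 + √(5474 - 24370)/(-58) = 43943*(1/46952) + √(-18896)*(-1/58) = 43943/46952 + (4*I*√1181)*(-1/58) = 43943/46952 - 2*I*√1181/29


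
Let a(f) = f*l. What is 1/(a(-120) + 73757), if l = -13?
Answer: 1/75317 ≈ 1.3277e-5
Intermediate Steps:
a(f) = -13*f (a(f) = f*(-13) = -13*f)
1/(a(-120) + 73757) = 1/(-13*(-120) + 73757) = 1/(1560 + 73757) = 1/75317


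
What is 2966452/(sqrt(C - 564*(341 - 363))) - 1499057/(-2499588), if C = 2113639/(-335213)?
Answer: 30593/51012 + 2966452*sqrt(1393550589348445)/4157209265 ≈ 26638.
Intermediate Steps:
C = -2113639/335213 (C = 2113639*(-1/335213) = -2113639/335213 ≈ -6.3054)
2966452/(sqrt(C - 564*(341 - 363))) - 1499057/(-2499588) = 2966452/(sqrt(-2113639/335213 - 564*(341 - 363))) - 1499057/(-2499588) = 2966452/(sqrt(-2113639/335213 - 564*(-22))) - 1499057*(-1/2499588) = 2966452/(sqrt(-2113639/335213 + 12408)) + 30593/51012 = 2966452/(sqrt(4157209265/335213)) + 30593/51012 = 2966452/((sqrt(1393550589348445)/335213)) + 30593/51012 = 2966452*(sqrt(1393550589348445)/4157209265) + 30593/51012 = 2966452*sqrt(1393550589348445)/4157209265 + 30593/51012 = 30593/51012 + 2966452*sqrt(1393550589348445)/4157209265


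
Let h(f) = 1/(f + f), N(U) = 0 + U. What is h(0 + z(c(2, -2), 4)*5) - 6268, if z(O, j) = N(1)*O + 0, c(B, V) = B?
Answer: -125359/20 ≈ -6268.0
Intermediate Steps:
N(U) = U
z(O, j) = O (z(O, j) = 1*O + 0 = O + 0 = O)
h(f) = 1/(2*f)
h(0 + z(c(2, -2), 4)*5) - 6268 = 1/(2*(0 + 2*5)) - 6268 = 1/(2*(0 + 10)) - 6268 = (½)/10 - 6268 = (½)*(⅒) - 6268 = 1/20 - 6268 = -125359/20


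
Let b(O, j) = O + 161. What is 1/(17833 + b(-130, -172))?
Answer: 1/17864 ≈ 5.5978e-5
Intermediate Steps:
b(O, j) = 161 + O
1/(17833 + b(-130, -172)) = 1/(17833 + (161 - 130)) = 1/(17833 + 31) = 1/17864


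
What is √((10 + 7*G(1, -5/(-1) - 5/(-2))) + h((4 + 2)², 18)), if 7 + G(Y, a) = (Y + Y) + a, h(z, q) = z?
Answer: √254/2 ≈ 7.9687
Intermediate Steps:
G(Y, a) = -7 + a + 2*Y (G(Y, a) = -7 + ((Y + Y) + a) = -7 + (2*Y + a) = -7 + (a + 2*Y) = -7 + a + 2*Y)
√((10 + 7*G(1, -5/(-1) - 5/(-2))) + h((4 + 2)², 18)) = √((10 + 7*(-7 + (-5/(-1) - 5/(-2)) + 2*1)) + (4 + 2)²) = √((10 + 7*(-7 + (-5*(-1) - 5*(-½)) + 2)) + 6²) = √((10 + 7*(-7 + (5 + 5/2) + 2)) + 36) = √((10 + 7*(-7 + 15/2 + 2)) + 36) = √((10 + 7*(5/2)) + 36) = √((10 + 35/2) + 36) = √(55/2 + 36) = √(127/2) = √254/2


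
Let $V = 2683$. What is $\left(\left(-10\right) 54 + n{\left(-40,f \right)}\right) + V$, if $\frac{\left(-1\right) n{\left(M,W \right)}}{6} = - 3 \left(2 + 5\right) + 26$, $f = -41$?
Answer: $2113$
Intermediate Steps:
$n{\left(M,W \right)} = -30$ ($n{\left(M,W \right)} = - 6 \left(- 3 \left(2 + 5\right) + 26\right) = - 6 \left(\left(-3\right) 7 + 26\right) = - 6 \left(-21 + 26\right) = \left(-6\right) 5 = -30$)
$\left(\left(-10\right) 54 + n{\left(-40,f \right)}\right) + V = \left(\left(-10\right) 54 - 30\right) + 2683 = \left(-540 - 30\right) + 2683 = -570 + 2683 = 2113$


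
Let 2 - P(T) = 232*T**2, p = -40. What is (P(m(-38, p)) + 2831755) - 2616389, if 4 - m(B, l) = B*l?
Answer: -532980024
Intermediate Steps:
m(B, l) = 4 - B*l
P(T) = 2 - 232*T**2
(P(m(-38, p)) + 2831755) - 2616389 = ((2 - 232*(4 - 1*(-38)*(-40))**2) + 2831755) - 2616389 = ((2 - 232*(4 - 1520)**2) + 2831755) - 2616389 = ((2 - 232*(-1516)**2) + 2831755) - 2616389 = ((2 - 232*2298256) + 2831755) - 2616389 = ((2 - 533195392) + 2831755) - 2616389 = (-533195390 + 2831755) - 2616389 = -530363635 - 2616389 = -532980024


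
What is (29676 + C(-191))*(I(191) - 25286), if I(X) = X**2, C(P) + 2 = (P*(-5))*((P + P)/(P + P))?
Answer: 342891655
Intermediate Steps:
C(P) = -2 - 5*P (C(P) = -2 + (P*(-5))*((P + P)/(P + P)) = -2 + (-5*P)*((2*P)/((2*P))) = -2 + (-5*P)*((2*P)*(1/(2*P))) = -2 - 5*P*1 = -2 - 5*P)
(29676 + C(-191))*(I(191) - 25286) = (29676 + (-2 - 5*(-191)))*(191**2 - 25286) = (29676 + (-2 + 955))*(36481 - 25286) = (29676 + 953)*11195 = 30629*11195 = 342891655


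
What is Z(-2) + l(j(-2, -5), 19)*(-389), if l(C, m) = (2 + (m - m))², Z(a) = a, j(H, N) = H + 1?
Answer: -1558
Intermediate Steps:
j(H, N) = 1 + H
l(C, m) = 4 (l(C, m) = (2 + 0)² = 2² = 4)
Z(-2) + l(j(-2, -5), 19)*(-389) = -2 + 4*(-389) = -2 - 1556 = -1558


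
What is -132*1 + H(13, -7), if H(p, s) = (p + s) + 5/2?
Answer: -247/2 ≈ -123.50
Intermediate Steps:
H(p, s) = 5/2 + p + s (H(p, s) = (p + s) + 5*(1/2) = (p + s) + 5/2 = 5/2 + p + s)
-132*1 + H(13, -7) = -132*1 + (5/2 + 13 - 7) = -132 + 17/2 = -247/2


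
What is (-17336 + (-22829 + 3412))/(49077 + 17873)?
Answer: -36753/66950 ≈ -0.54896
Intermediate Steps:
(-17336 + (-22829 + 3412))/(49077 + 17873) = (-17336 - 19417)/66950 = -36753*1/66950 = -36753/66950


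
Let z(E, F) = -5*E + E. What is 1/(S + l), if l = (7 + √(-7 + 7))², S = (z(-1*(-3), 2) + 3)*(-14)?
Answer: 1/175 ≈ 0.0057143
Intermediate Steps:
z(E, F) = -4*E
S = 126 (S = (-(-4)*(-3) + 3)*(-14) = (-4*3 + 3)*(-14) = (-12 + 3)*(-14) = -9*(-14) = 126)
l = 49 (l = (7 + √0)² = (7 + 0)² = 7² = 49)
1/(S + l) = 1/(126 + 49) = 1/175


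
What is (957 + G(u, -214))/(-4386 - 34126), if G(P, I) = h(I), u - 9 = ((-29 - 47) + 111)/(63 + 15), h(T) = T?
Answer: -743/38512 ≈ -0.019293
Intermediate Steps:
u = 737/78 (u = 9 + ((-29 - 47) + 111)/(63 + 15) = 9 + (-76 + 111)/78 = 9 + 35*(1/78) = 9 + 35/78 = 737/78 ≈ 9.4487)
G(P, I) = I
(957 + G(u, -214))/(-4386 - 34126) = (957 - 214)/(-4386 - 34126) = 743/(-38512) = 743*(-1/38512) = -743/38512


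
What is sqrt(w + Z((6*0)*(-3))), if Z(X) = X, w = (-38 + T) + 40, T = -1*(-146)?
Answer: 2*sqrt(37) ≈ 12.166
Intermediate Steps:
T = 146
w = 148 (w = (-38 + 146) + 40 = 108 + 40 = 148)
sqrt(w + Z((6*0)*(-3))) = sqrt(148 + (6*0)*(-3)) = sqrt(148 + 0*(-3)) = sqrt(148 + 0) = sqrt(148) = 2*sqrt(37)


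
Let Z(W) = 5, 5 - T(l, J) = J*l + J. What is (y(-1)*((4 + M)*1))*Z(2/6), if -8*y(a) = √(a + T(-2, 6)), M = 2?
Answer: -15*√10/4 ≈ -11.859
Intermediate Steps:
T(l, J) = 5 - J - J*l (T(l, J) = 5 - (J*l + J) = 5 - (J + J*l) = 5 + (-J - J*l) = 5 - J - J*l)
y(a) = -√(11 + a)/8 (y(a) = -√(a + (5 - 1*6 - 1*6*(-2)))/8 = -√(a + (5 - 6 + 12))/8 = -√(a + 11)/8 = -√(11 + a)/8)
(y(-1)*((4 + M)*1))*Z(2/6) = ((-√(11 - 1)/8)*((4 + 2)*1))*5 = ((-√10/8)*(6*1))*5 = (-√10/8*6)*5 = -3*√10/4*5 = -15*√10/4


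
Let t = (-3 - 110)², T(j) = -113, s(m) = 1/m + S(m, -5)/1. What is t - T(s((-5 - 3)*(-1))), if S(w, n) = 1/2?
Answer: 12882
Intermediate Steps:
S(w, n) = ½
s(m) = ½ + 1/m (s(m) = 1/m + (½)/1 = 1/m + (½)*1 = 1/m + ½ = ½ + 1/m)
t = 12769 (t = (-113)² = 12769)
t - T(s((-5 - 3)*(-1))) = 12769 - 1*(-113) = 12769 + 113 = 12882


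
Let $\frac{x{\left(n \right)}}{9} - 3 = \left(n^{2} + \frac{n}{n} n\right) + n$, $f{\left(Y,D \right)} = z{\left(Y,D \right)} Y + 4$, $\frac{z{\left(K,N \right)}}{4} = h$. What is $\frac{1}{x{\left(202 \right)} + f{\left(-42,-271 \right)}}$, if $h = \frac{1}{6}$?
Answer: $\frac{1}{370875} \approx 2.6963 \cdot 10^{-6}$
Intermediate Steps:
$h = \frac{1}{6} \approx 0.16667$
$z{\left(K,N \right)} = \frac{2}{3}$ ($z{\left(K,N \right)} = 4 \cdot \frac{1}{6} = \frac{2}{3}$)
$f{\left(Y,D \right)} = 4 + \frac{2 Y}{3}$ ($f{\left(Y,D \right)} = \frac{2 Y}{3} + 4 = 4 + \frac{2 Y}{3}$)
$x{\left(n \right)} = 27 + 9 n^{2} + 18 n$ ($x{\left(n \right)} = 27 + 9 \left(\left(n^{2} + \frac{n}{n} n\right) + n\right) = 27 + 9 \left(\left(n^{2} + 1 n\right) + n\right) = 27 + 9 \left(\left(n^{2} + n\right) + n\right) = 27 + 9 \left(\left(n + n^{2}\right) + n\right) = 27 + 9 \left(n^{2} + 2 n\right) = 27 + \left(9 n^{2} + 18 n\right) = 27 + 9 n^{2} + 18 n$)
$\frac{1}{x{\left(202 \right)} + f{\left(-42,-271 \right)}} = \frac{1}{\left(27 + 9 \cdot 202^{2} + 18 \cdot 202\right) + \left(4 + \frac{2}{3} \left(-42\right)\right)} = \frac{1}{\left(27 + 9 \cdot 40804 + 3636\right) + \left(4 - 28\right)} = \frac{1}{\left(27 + 367236 + 3636\right) - 24} = \frac{1}{370899 - 24} = \frac{1}{370875}$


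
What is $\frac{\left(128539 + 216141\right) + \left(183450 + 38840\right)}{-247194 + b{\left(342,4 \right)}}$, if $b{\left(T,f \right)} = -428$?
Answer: $- \frac{283485}{123811} \approx -2.2897$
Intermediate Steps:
$\frac{\left(128539 + 216141\right) + \left(183450 + 38840\right)}{-247194 + b{\left(342,4 \right)}} = \frac{\left(128539 + 216141\right) + \left(183450 + 38840\right)}{-247194 - 428} = \frac{344680 + 222290}{-247622} = 566970 \left(- \frac{1}{247622}\right) = - \frac{283485}{123811}$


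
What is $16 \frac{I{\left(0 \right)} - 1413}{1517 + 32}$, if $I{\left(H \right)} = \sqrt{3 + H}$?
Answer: $- \frac{22608}{1549} + \frac{16 \sqrt{3}}{1549} \approx -14.577$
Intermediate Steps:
$16 \frac{I{\left(0 \right)} - 1413}{1517 + 32} = 16 \frac{\sqrt{3 + 0} - 1413}{1517 + 32} = 16 \frac{\sqrt{3} - 1413}{1549} = 16 \left(-1413 + \sqrt{3}\right) \frac{1}{1549} = 16 \left(- \frac{1413}{1549} + \frac{\sqrt{3}}{1549}\right) = - \frac{22608}{1549} + \frac{16 \sqrt{3}}{1549}$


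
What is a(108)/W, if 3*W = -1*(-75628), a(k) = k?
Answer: 81/18907 ≈ 0.0042841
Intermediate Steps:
W = 75628/3 (W = (-1*(-75628))/3 = (1/3)*75628 = 75628/3 ≈ 25209.)
a(108)/W = 108/(75628/3) = 108*(3/75628) = 81/18907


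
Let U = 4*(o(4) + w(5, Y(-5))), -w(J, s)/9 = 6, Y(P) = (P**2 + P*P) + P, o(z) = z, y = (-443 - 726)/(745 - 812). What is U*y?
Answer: -233800/67 ≈ -3489.6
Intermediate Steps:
y = 1169/67 (y = -1169/(-67) = -1169*(-1/67) = 1169/67 ≈ 17.448)
Y(P) = P + 2*P**2 (Y(P) = (P**2 + P**2) + P = 2*P**2 + P = P + 2*P**2)
w(J, s) = -54 (w(J, s) = -9*6 = -54)
U = -200 (U = 4*(4 - 54) = 4*(-50) = -200)
U*y = -200*1169/67 = -233800/67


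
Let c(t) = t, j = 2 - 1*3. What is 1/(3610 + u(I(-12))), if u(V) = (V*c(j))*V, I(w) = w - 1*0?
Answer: 1/3466 ≈ 0.00028852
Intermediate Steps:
I(w) = w (I(w) = w + 0 = w)
j = -1 (j = 2 - 3 = -1)
u(V) = -V² (u(V) = (V*(-1))*V = (-V)*V = -V²)
1/(3610 + u(I(-12))) = 1/(3610 - 1*(-12)²) = 1/(3610 - 1*144) = 1/(3610 - 144) = 1/3466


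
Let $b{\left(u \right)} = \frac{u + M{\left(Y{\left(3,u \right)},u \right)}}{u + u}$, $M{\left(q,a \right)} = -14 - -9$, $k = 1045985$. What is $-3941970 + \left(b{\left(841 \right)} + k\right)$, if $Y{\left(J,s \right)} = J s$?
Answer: $- \frac{2435522967}{841} \approx -2.896 \cdot 10^{6}$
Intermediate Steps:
$M{\left(q,a \right)} = -5$ ($M{\left(q,a \right)} = -14 + 9 = -5$)
$b{\left(u \right)} = \frac{-5 + u}{2 u}$ ($b{\left(u \right)} = \frac{u - 5}{u + u} = \frac{-5 + u}{2 u}$)
$-3941970 + \left(b{\left(841 \right)} + k\right) = -3941970 + \left(\frac{-5 + 841}{2 \cdot 841} + 1045985\right) = -3941970 + \left(\frac{1}{2} \cdot \frac{1}{841} \cdot 836 + 1045985\right) = -3941970 + \left(\frac{418}{841} + 1045985\right) = -3941970 + \frac{879673803}{841} = - \frac{2435522967}{841}$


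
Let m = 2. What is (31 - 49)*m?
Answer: -36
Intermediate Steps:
(31 - 49)*m = (31 - 49)*2 = -18*2 = -36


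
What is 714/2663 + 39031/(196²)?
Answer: 131368577/102301808 ≈ 1.2841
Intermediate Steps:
714/2663 + 39031/(196²) = 714*(1/2663) + 39031/38416 = 714/2663 + 39031*(1/38416) = 714/2663 + 39031/38416 = 131368577/102301808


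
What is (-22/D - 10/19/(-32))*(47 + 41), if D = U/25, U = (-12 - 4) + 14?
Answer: 919655/38 ≈ 24201.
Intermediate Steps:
U = -2 (U = -16 + 14 = -2)
D = -2/25 ≈ -0.080000
(-22/D - 10/19/(-32))*(47 + 41) = (-22/(-2/25) - 10/19/(-32))*(47 + 41) = (-22*(-25/2) - 10*1/19*(-1/32))*88 = (275 - 10/19*(-1/32))*88 = (275 + 5/304)*88 = (83605/304)*88 = 919655/38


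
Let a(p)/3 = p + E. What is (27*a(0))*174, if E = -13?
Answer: -183222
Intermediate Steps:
a(p) = -39 + 3*p (a(p) = 3*(p - 13) = 3*(-13 + p) = -39 + 3*p)
(27*a(0))*174 = (27*(-39 + 3*0))*174 = (27*(-39 + 0))*174 = (27*(-39))*174 = -1053*174 = -183222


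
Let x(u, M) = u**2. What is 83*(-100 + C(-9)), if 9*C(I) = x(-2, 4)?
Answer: -74368/9 ≈ -8263.1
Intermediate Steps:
C(I) = 4/9 (C(I) = (1/9)*(-2)**2 = (1/9)*4 = 4/9)
83*(-100 + C(-9)) = 83*(-100 + 4/9) = 83*(-896/9) = -74368/9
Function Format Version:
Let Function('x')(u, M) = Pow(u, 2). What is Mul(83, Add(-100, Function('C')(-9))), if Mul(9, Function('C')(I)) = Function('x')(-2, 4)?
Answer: Rational(-74368, 9) ≈ -8263.1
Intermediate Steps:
Function('C')(I) = Rational(4, 9) (Function('C')(I) = Mul(Rational(1, 9), Pow(-2, 2)) = Mul(Rational(1, 9), 4) = Rational(4, 9))
Mul(83, Add(-100, Function('C')(-9))) = Mul(83, Add(-100, Rational(4, 9))) = Mul(83, Rational(-896, 9)) = Rational(-74368, 9)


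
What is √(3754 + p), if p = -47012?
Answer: I*√43258 ≈ 207.99*I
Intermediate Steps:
√(3754 + p) = √(3754 - 47012) = √(-43258) = I*√43258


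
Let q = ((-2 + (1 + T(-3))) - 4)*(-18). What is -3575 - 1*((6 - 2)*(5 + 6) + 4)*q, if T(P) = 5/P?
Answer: -9335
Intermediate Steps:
q = 120 (q = ((-2 + (1 + 5/(-3))) - 4)*(-18) = ((-2 + (1 + 5*(-1/3))) - 4)*(-18) = ((-2 + (1 - 5/3)) - 4)*(-18) = ((-2 - 2/3) - 4)*(-18) = (-8/3 - 4)*(-18) = -20/3*(-18) = 120)
-3575 - 1*((6 - 2)*(5 + 6) + 4)*q = -3575 - 1*((6 - 2)*(5 + 6) + 4)*120 = -3575 - 1*(4*11 + 4)*120 = -3575 - 1*(44 + 4)*120 = -3575 - 1*48*120 = -3575 - 48*120 = -3575 - 1*5760 = -3575 - 5760 = -9335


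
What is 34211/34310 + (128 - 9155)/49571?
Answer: 1386157111/1700781010 ≈ 0.81501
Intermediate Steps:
34211/34310 + (128 - 9155)/49571 = 34211*(1/34310) - 9027*1/49571 = 34211/34310 - 9027/49571 = 1386157111/1700781010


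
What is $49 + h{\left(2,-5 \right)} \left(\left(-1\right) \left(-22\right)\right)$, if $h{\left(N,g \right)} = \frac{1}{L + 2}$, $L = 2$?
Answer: $\frac{109}{2} \approx 54.5$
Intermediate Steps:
$h{\left(N,g \right)} = \frac{1}{4}$ ($h{\left(N,g \right)} = \frac{1}{2 + 2} = \frac{1}{4}$)
$49 + h{\left(2,-5 \right)} \left(\left(-1\right) \left(-22\right)\right) = 49 + \frac{\left(-1\right) \left(-22\right)}{4} = 49 + \frac{1}{4} \cdot 22 = 49 + \frac{11}{2} = \frac{109}{2}$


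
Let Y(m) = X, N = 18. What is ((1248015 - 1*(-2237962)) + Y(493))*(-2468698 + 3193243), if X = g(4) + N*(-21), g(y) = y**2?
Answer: 2525484920175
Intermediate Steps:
X = -362 (X = 4**2 + 18*(-21) = 16 - 378 = -362)
Y(m) = -362
((1248015 - 1*(-2237962)) + Y(493))*(-2468698 + 3193243) = ((1248015 - 1*(-2237962)) - 362)*(-2468698 + 3193243) = ((1248015 + 2237962) - 362)*724545 = (3485977 - 362)*724545 = 3485615*724545 = 2525484920175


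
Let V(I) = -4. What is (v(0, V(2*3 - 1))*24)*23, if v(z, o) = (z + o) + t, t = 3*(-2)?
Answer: -5520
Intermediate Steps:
t = -6
v(z, o) = -6 + o + z (v(z, o) = (z + o) - 6 = (o + z) - 6 = -6 + o + z)
(v(0, V(2*3 - 1))*24)*23 = ((-6 - 4 + 0)*24)*23 = -10*24*23 = -240*23 = -5520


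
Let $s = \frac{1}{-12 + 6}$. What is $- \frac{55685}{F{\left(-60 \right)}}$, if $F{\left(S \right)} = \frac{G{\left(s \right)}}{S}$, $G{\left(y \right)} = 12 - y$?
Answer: $\frac{20046600}{73} \approx 2.7461 \cdot 10^{5}$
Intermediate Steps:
$s = - \frac{1}{6}$ ($s = \frac{1}{-6} = - \frac{1}{6} \approx -0.16667$)
$F{\left(S \right)} = \frac{73}{6 S}$ ($F{\left(S \right)} = \frac{12 - - \frac{1}{6}}{S} = \frac{12 + \frac{1}{6}}{S} = \frac{73}{6 S}$)
$- \frac{55685}{F{\left(-60 \right)}} = - \frac{55685}{\frac{73}{6} \frac{1}{-60}} = - \frac{55685}{\frac{73}{6} \left(- \frac{1}{60}\right)} = - \frac{55685}{- \frac{73}{360}} = \left(-55685\right) \left(- \frac{360}{73}\right) = \frac{20046600}{73}$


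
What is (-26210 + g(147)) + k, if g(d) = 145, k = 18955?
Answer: -7110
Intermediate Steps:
(-26210 + g(147)) + k = (-26210 + 145) + 18955 = -26065 + 18955 = -7110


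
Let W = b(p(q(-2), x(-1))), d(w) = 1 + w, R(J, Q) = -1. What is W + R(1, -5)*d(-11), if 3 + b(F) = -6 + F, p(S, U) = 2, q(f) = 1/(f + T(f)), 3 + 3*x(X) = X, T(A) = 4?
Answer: 3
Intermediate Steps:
x(X) = -1 + X/3
q(f) = 1/(4 + f) (q(f) = 1/(f + 4) = 1/(4 + f))
b(F) = -9 + F (b(F) = -3 + (-6 + F) = -9 + F)
W = -7 (W = -9 + 2 = -7)
W + R(1, -5)*d(-11) = -7 - (1 - 11) = -7 - 1*(-10) = -7 + 10 = 3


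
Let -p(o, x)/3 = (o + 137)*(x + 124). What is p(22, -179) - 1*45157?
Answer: -18922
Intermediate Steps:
p(o, x) = -3*(124 + x)*(137 + o) (p(o, x) = -3*(o + 137)*(x + 124) = -3*(137 + o)*(124 + x) = -3*(124 + x)*(137 + o))
p(22, -179) - 1*45157 = (-50964 - 411*(-179) - 372*22 - 3*22*(-179)) - 1*45157 = (-50964 + 73569 - 8184 + 11814) - 45157 = 26235 - 45157 = -18922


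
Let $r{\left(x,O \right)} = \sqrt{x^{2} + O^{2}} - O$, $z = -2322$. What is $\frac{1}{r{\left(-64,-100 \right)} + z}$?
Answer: $- \frac{1111}{2461594} - \frac{\sqrt{881}}{1230797} \approx -0.00047545$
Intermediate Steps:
$r{\left(x,O \right)} = \sqrt{O^{2} + x^{2}} - O$
$\frac{1}{r{\left(-64,-100 \right)} + z} = \frac{1}{\left(\sqrt{\left(-100\right)^{2} + \left(-64\right)^{2}} - -100\right) - 2322} = \frac{1}{\left(\sqrt{10000 + 4096} + 100\right) - 2322} = \frac{1}{\left(\sqrt{14096} + 100\right) - 2322} = \frac{1}{\left(4 \sqrt{881} + 100\right) - 2322} = \frac{1}{\left(100 + 4 \sqrt{881}\right) - 2322} = \frac{1}{-2222 + 4 \sqrt{881}}$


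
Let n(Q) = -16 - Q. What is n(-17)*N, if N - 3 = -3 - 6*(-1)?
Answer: 6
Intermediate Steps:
N = 6 (N = 3 + (-3 - 6*(-1)) = 3 + (-3 + 6) = 3 + 3 = 6)
n(-17)*N = (-16 - 1*(-17))*6 = (-16 + 17)*6 = 1*6 = 6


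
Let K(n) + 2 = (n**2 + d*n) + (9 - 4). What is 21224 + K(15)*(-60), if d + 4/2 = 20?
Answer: -8656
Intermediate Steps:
d = 18 (d = -2 + 20 = 18)
K(n) = 3 + n**2 + 18*n (K(n) = -2 + ((n**2 + 18*n) + (9 - 4)) = -2 + ((n**2 + 18*n) + 5) = -2 + (5 + n**2 + 18*n) = 3 + n**2 + 18*n)
21224 + K(15)*(-60) = 21224 + (3 + 15**2 + 18*15)*(-60) = 21224 + (3 + 225 + 270)*(-60) = 21224 + 498*(-60) = 21224 - 29880 = -8656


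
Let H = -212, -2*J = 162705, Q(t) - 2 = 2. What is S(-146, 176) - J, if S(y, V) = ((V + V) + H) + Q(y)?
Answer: 162993/2 ≈ 81497.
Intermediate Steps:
Q(t) = 4 (Q(t) = 2 + 2 = 4)
J = -162705/2 (J = -1/2*162705 = -162705/2 ≈ -81353.)
S(y, V) = -208 + 2*V (S(y, V) = ((V + V) - 212) + 4 = (2*V - 212) + 4 = (-212 + 2*V) + 4 = -208 + 2*V)
S(-146, 176) - J = (-208 + 2*176) - 1*(-162705/2) = (-208 + 352) + 162705/2 = 144 + 162705/2 = 162993/2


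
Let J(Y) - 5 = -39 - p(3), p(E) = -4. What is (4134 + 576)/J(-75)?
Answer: -157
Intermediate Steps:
J(Y) = -30 (J(Y) = 5 + (-39 - 1*(-4)) = 5 + (-39 + 4) = 5 - 35 = -30)
(4134 + 576)/J(-75) = (4134 + 576)/(-30) = 4710*(-1/30) = -157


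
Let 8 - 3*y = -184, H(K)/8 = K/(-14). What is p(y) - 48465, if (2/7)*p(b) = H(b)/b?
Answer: -48467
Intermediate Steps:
H(K) = -4*K/7 (H(K) = 8*(K/(-14)) = 8*(K*(-1/14)) = 8*(-K/14) = -4*K/7)
y = 64 (y = 8/3 - ⅓*(-184) = 8/3 + 184/3 = 64)
p(b) = -2 (p(b) = 7*((-4*b/7)/b)/2 = (7/2)*(-4/7) = -2)
p(y) - 48465 = -2 - 48465 = -48467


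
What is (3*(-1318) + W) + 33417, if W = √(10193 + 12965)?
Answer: 29463 + √23158 ≈ 29615.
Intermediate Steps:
W = √23158 ≈ 152.18
(3*(-1318) + W) + 33417 = (3*(-1318) + √23158) + 33417 = (-3954 + √23158) + 33417 = 29463 + √23158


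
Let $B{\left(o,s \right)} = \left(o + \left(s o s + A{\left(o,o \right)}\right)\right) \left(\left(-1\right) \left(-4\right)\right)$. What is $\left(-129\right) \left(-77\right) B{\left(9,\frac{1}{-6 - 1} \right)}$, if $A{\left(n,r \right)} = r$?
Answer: $\frac{5057316}{7} \approx 7.2247 \cdot 10^{5}$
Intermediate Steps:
$B{\left(o,s \right)} = 8 o + 4 o s^{2}$ ($B{\left(o,s \right)} = \left(o + \left(s o s + o\right)\right) \left(\left(-1\right) \left(-4\right)\right) = \left(o + \left(o s s + o\right)\right) 4 = \left(o + \left(o s^{2} + o\right)\right) 4 = \left(o + \left(o + o s^{2}\right)\right) 4 = \left(2 o + o s^{2}\right) 4 = 8 o + 4 o s^{2}$)
$\left(-129\right) \left(-77\right) B{\left(9,\frac{1}{-6 - 1} \right)} = \left(-129\right) \left(-77\right) 4 \cdot 9 \left(2 + \left(\frac{1}{-6 - 1}\right)^{2}\right) = 9933 \cdot 4 \cdot 9 \left(2 + \left(\frac{1}{-7}\right)^{2}\right) = 9933 \cdot 4 \cdot 9 \left(2 + \left(- \frac{1}{7}\right)^{2}\right) = 9933 \cdot 4 \cdot 9 \left(2 + \frac{1}{49}\right) = 9933 \cdot 4 \cdot 9 \cdot \frac{99}{49} = 9933 \cdot \frac{3564}{49} = \frac{5057316}{7}$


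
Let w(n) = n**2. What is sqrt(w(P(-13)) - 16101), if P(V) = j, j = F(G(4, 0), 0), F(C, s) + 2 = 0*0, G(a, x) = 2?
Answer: I*sqrt(16097) ≈ 126.87*I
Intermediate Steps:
F(C, s) = -2 (F(C, s) = -2 + 0*0 = -2 + 0 = -2)
j = -2
P(V) = -2
sqrt(w(P(-13)) - 16101) = sqrt((-2)**2 - 16101) = sqrt(4 - 16101) = sqrt(-16097) = I*sqrt(16097)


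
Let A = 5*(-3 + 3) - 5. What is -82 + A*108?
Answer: -622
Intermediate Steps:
A = -5 (A = 5*0 - 5 = 0 - 5 = -5)
-82 + A*108 = -82 - 5*108 = -82 - 540 = -622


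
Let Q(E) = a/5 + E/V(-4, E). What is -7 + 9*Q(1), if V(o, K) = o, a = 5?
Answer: -1/4 ≈ -0.25000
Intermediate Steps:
Q(E) = 1 - E/4 (Q(E) = 5/5 + E/(-4) = 5*(1/5) + E*(-1/4) = 1 - E/4)
-7 + 9*Q(1) = -7 + 9*(1 - 1/4*1) = -7 + 9*(1 - 1/4) = -7 + 9*(3/4) = -7 + 27/4 = -1/4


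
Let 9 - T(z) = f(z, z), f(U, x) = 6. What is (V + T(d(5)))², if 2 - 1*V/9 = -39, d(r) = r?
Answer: 138384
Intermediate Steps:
T(z) = 3 (T(z) = 9 - 1*6 = 9 - 6 = 3)
V = 369 (V = 18 - 9*(-39) = 18 + 351 = 369)
(V + T(d(5)))² = (369 + 3)² = 372² = 138384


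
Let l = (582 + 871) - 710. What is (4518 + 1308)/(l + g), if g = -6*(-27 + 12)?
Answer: 5826/833 ≈ 6.9940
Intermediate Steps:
g = 90 (g = -6*(-15) = 90)
l = 743 (l = 1453 - 710 = 743)
(4518 + 1308)/(l + g) = (4518 + 1308)/(743 + 90) = 5826/833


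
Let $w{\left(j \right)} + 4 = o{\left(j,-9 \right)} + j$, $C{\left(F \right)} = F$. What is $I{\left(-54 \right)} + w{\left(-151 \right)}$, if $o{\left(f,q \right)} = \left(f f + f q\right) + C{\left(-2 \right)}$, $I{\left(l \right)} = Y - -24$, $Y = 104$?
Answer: $24131$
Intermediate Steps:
$I{\left(l \right)} = 128$ ($I{\left(l \right)} = 104 - -24 = 104 + 24 = 128$)
$o{\left(f,q \right)} = -2 + f^{2} + f q$ ($o{\left(f,q \right)} = \left(f f + f q\right) - 2 = \left(f^{2} + f q\right) - 2 = -2 + f^{2} + f q$)
$w{\left(j \right)} = -6 + j^{2} - 8 j$ ($w{\left(j \right)} = -4 + \left(\left(-2 + j^{2} + j \left(-9\right)\right) + j\right) = -4 - \left(2 - j^{2} + 8 j\right) = -6 + j^{2} - 8 j$)
$I{\left(-54 \right)} + w{\left(-151 \right)} = 128 - \left(-1202 - 22801\right) = 128 + \left(-6 + 22801 + 1208\right) = 128 + 24003 = 24131$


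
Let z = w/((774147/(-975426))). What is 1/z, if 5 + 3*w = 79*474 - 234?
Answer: -774147/12097558394 ≈ -6.3992e-5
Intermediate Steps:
w = 37207/3 (w = -5/3 + (79*474 - 234)/3 = -5/3 + (37446 - 234)/3 = -5/3 + (1/3)*37212 = -5/3 + 12404 = 37207/3 ≈ 12402.)
z = -12097558394/774147 (z = 37207/(3*((774147/(-975426)))) = 37207/(3*((774147*(-1/975426)))) = 37207/(3*(-258049/325142)) = (37207/3)*(-325142/258049) = -12097558394/774147 ≈ -15627.)
1/z = 1/(-12097558394/774147) = -774147/12097558394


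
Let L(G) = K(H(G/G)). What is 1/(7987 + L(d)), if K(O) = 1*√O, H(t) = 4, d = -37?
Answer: 1/7989 ≈ 0.00012517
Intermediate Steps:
K(O) = √O
L(G) = 2 (L(G) = √4 = 2)
1/(7987 + L(d)) = 1/(7987 + 2) = 1/7989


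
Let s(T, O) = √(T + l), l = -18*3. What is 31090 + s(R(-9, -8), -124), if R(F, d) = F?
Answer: 31090 + 3*I*√7 ≈ 31090.0 + 7.9373*I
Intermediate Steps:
l = -54
s(T, O) = √(-54 + T) (s(T, O) = √(T - 54) = √(-54 + T))
31090 + s(R(-9, -8), -124) = 31090 + √(-54 - 9) = 31090 + √(-63) = 31090 + 3*I*√7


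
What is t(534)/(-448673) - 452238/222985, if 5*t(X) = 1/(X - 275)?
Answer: -1072508324687/528821701355 ≈ -2.0281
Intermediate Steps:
t(X) = 1/(5*(-275 + X)) (t(X) = 1/(5*(X - 275)) = 1/(5*(-275 + X)))
t(534)/(-448673) - 452238/222985 = (1/(5*(-275 + 534)))/(-448673) - 452238/222985 = ((⅕)/259)*(-1/448673) - 452238*1/222985 = ((⅕)*(1/259))*(-1/448673) - 452238/222985 = (1/1295)*(-1/448673) - 452238/222985 = -1/581031535 - 452238/222985 = -1072508324687/528821701355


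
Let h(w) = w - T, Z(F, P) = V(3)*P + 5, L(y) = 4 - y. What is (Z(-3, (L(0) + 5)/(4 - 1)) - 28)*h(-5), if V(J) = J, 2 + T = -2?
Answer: 14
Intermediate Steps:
T = -4 (T = -2 - 2 = -4)
Z(F, P) = 5 + 3*P (Z(F, P) = 3*P + 5 = 5 + 3*P)
h(w) = 4 + w (h(w) = w - 1*(-4) = w + 4 = 4 + w)
(Z(-3, (L(0) + 5)/(4 - 1)) - 28)*h(-5) = ((5 + 3*(((4 - 1*0) + 5)/(4 - 1))) - 28)*(4 - 5) = ((5 + 3*(((4 + 0) + 5)/3)) - 28)*(-1) = ((5 + 3*((4 + 5)*(1/3))) - 28)*(-1) = ((5 + 3*(9*(1/3))) - 28)*(-1) = ((5 + 3*3) - 28)*(-1) = ((5 + 9) - 28)*(-1) = (14 - 28)*(-1) = -14*(-1) = 14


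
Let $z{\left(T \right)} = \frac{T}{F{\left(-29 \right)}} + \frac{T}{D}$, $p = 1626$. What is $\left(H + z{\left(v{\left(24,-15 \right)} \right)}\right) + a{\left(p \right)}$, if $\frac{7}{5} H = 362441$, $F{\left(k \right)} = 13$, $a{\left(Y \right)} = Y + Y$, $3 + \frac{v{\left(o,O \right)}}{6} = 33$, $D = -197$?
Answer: $\frac{4699587449}{17927} \approx 2.6215 \cdot 10^{5}$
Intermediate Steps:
$v{\left(o,O \right)} = 180$ ($v{\left(o,O \right)} = -18 + 6 \cdot 33 = -18 + 198 = 180$)
$a{\left(Y \right)} = 2 Y$
$H = \frac{1812205}{7}$ ($H = \frac{5}{7} \cdot 362441 = \frac{1812205}{7} \approx 2.5889 \cdot 10^{5}$)
$z{\left(T \right)} = \frac{184 T}{2561}$ ($z{\left(T \right)} = \frac{T}{13} + \frac{T}{-197} = T \frac{1}{13} + T \left(- \frac{1}{197}\right) = \frac{T}{13} - \frac{T}{197} = \frac{184 T}{2561}$)
$\left(H + z{\left(v{\left(24,-15 \right)} \right)}\right) + a{\left(p \right)} = \left(\frac{1812205}{7} + \frac{184}{2561} \cdot 180\right) + 2 \cdot 1626 = \left(\frac{1812205}{7} + \frac{33120}{2561}\right) + 3252 = \frac{4641288845}{17927} + 3252 = \frac{4699587449}{17927}$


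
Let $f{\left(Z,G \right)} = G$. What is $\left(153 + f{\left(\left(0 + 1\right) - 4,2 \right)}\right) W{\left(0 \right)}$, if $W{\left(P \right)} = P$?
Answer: $0$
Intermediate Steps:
$\left(153 + f{\left(\left(0 + 1\right) - 4,2 \right)}\right) W{\left(0 \right)} = \left(153 + 2\right) 0 = 155 \cdot 0 = 0$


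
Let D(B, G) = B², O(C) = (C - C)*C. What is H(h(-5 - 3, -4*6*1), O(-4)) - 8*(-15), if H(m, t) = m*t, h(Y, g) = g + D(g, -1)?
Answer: 120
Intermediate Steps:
O(C) = 0 (O(C) = 0*C = 0)
h(Y, g) = g + g²
H(h(-5 - 3, -4*6*1), O(-4)) - 8*(-15) = ((-4*6*1)*(1 - 4*6*1))*0 - 8*(-15) = ((-24*1)*(1 - 24*1))*0 + 120 = -24*(1 - 24)*0 + 120 = -24*(-23)*0 + 120 = 552*0 + 120 = 0 + 120 = 120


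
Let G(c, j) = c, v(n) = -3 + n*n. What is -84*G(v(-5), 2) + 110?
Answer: -1738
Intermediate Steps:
v(n) = -3 + n²
-84*G(v(-5), 2) + 110 = -84*(-3 + (-5)²) + 110 = -84*(-3 + 25) + 110 = -84*22 + 110 = -1848 + 110 = -1738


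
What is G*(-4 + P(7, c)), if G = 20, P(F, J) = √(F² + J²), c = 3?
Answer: -80 + 20*√58 ≈ 72.315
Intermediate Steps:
G*(-4 + P(7, c)) = 20*(-4 + √(7² + 3²)) = 20*(-4 + √(49 + 9)) = 20*(-4 + √58) = -80 + 20*√58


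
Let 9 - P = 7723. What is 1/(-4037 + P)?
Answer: -1/11751 ≈ -8.5099e-5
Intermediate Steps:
P = -7714 (P = 9 - 1*7723 = 9 - 7723 = -7714)
1/(-4037 + P) = 1/(-4037 - 7714) = 1/(-11751) = -1/11751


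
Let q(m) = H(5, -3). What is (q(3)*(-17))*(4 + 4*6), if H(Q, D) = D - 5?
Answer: 3808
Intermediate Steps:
H(Q, D) = -5 + D
q(m) = -8 (q(m) = -5 - 3 = -8)
(q(3)*(-17))*(4 + 4*6) = (-8*(-17))*(4 + 4*6) = 136*(4 + 24) = 136*28 = 3808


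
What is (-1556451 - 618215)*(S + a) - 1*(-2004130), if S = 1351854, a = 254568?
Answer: -3493429300922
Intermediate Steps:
(-1556451 - 618215)*(S + a) - 1*(-2004130) = (-1556451 - 618215)*(1351854 + 254568) - 1*(-2004130) = -2174666*1606422 + 2004130 = -3493431305052 + 2004130 = -3493429300922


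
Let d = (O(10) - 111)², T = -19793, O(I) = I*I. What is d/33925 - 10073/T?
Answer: 344121478/671477525 ≈ 0.51248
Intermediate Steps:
O(I) = I²
d = 121 (d = (10² - 111)² = (100 - 111)² = (-11)² = 121)
d/33925 - 10073/T = 121/33925 - 10073/(-19793) = 121*(1/33925) - 10073*(-1/19793) = 121/33925 + 10073/19793 = 344121478/671477525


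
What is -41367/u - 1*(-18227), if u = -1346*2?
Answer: 49108451/2692 ≈ 18242.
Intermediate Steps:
u = -2692
-41367/u - 1*(-18227) = -41367/(-2692) - 1*(-18227) = -41367*(-1/2692) + 18227 = 41367/2692 + 18227 = 49108451/2692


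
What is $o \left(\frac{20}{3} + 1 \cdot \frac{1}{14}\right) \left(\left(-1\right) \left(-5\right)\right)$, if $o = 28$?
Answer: $\frac{2830}{3} \approx 943.33$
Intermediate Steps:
$o \left(\frac{20}{3} + 1 \cdot \frac{1}{14}\right) \left(\left(-1\right) \left(-5\right)\right) = 28 \left(\frac{20}{3} + 1 \cdot \frac{1}{14}\right) \left(\left(-1\right) \left(-5\right)\right) = 28 \left(20 \cdot \frac{1}{3} + 1 \cdot \frac{1}{14}\right) 5 = 28 \left(\frac{20}{3} + \frac{1}{14}\right) 5 = 28 \cdot \frac{283}{42} \cdot 5 = \frac{566}{3} \cdot 5 = \frac{2830}{3}$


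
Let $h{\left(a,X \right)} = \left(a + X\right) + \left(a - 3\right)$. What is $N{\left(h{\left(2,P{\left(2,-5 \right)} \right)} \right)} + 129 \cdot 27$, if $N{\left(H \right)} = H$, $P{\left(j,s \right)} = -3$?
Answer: $3481$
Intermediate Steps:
$h{\left(a,X \right)} = -3 + X + 2 a$ ($h{\left(a,X \right)} = \left(X + a\right) + \left(-3 + a\right) = -3 + X + 2 a$)
$N{\left(h{\left(2,P{\left(2,-5 \right)} \right)} \right)} + 129 \cdot 27 = \left(-3 - 3 + 2 \cdot 2\right) + 129 \cdot 27 = \left(-3 - 3 + 4\right) + 3483 = -2 + 3483 = 3481$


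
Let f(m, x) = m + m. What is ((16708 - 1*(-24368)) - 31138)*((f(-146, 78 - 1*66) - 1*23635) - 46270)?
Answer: -697617786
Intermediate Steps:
f(m, x) = 2*m
((16708 - 1*(-24368)) - 31138)*((f(-146, 78 - 1*66) - 1*23635) - 46270) = ((16708 - 1*(-24368)) - 31138)*((2*(-146) - 1*23635) - 46270) = ((16708 + 24368) - 31138)*((-292 - 23635) - 46270) = (41076 - 31138)*(-23927 - 46270) = 9938*(-70197) = -697617786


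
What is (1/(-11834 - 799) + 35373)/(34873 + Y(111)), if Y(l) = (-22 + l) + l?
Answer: 446867108/443077209 ≈ 1.0086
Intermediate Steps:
Y(l) = -22 + 2*l
(1/(-11834 - 799) + 35373)/(34873 + Y(111)) = (1/(-11834 - 799) + 35373)/(34873 + (-22 + 2*111)) = (1/(-12633) + 35373)/(34873 + (-22 + 222)) = (-1/12633 + 35373)/(34873 + 200) = (446867108/12633)/35073 = (446867108/12633)*(1/35073) = 446867108/443077209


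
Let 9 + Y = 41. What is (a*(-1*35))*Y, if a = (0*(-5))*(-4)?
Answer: 0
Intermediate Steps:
Y = 32 (Y = -9 + 41 = 32)
a = 0 (a = 0*(-4) = 0)
(a*(-1*35))*Y = (0*(-1*35))*32 = (0*(-35))*32 = 0*32 = 0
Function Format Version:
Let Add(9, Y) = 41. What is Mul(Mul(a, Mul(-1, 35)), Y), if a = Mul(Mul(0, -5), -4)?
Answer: 0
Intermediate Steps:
Y = 32 (Y = Add(-9, 41) = 32)
a = 0 (a = Mul(0, -4) = 0)
Mul(Mul(a, Mul(-1, 35)), Y) = Mul(Mul(0, Mul(-1, 35)), 32) = Mul(Mul(0, -35), 32) = Mul(0, 32) = 0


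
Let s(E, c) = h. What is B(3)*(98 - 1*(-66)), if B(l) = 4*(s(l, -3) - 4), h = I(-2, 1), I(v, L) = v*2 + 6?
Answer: -1312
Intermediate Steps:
I(v, L) = 6 + 2*v (I(v, L) = 2*v + 6 = 6 + 2*v)
h = 2 (h = 6 + 2*(-2) = 6 - 4 = 2)
s(E, c) = 2
B(l) = -8 (B(l) = 4*(2 - 4) = 4*(-2) = -8)
B(3)*(98 - 1*(-66)) = -8*(98 - 1*(-66)) = -8*(98 + 66) = -8*164 = -1312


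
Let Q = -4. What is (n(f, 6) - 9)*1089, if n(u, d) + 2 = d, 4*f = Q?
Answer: -5445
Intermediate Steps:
f = -1 (f = (¼)*(-4) = -1)
n(u, d) = -2 + d
(n(f, 6) - 9)*1089 = ((-2 + 6) - 9)*1089 = (4 - 9)*1089 = -5*1089 = -5445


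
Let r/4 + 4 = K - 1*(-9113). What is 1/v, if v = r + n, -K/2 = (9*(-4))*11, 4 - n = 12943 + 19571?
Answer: 1/7094 ≈ 0.00014096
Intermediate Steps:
n = -32510 (n = 4 - (12943 + 19571) = 4 - 1*32514 = 4 - 32514 = -32510)
K = 792 (K = -2*9*(-4)*11 = -(-72)*11 = -2*(-396) = 792)
r = 39604 (r = -16 + 4*(792 - 1*(-9113)) = -16 + 4*(792 + 9113) = -16 + 4*9905 = -16 + 39620 = 39604)
v = 7094 (v = 39604 - 32510 = 7094)
1/v = 1/7094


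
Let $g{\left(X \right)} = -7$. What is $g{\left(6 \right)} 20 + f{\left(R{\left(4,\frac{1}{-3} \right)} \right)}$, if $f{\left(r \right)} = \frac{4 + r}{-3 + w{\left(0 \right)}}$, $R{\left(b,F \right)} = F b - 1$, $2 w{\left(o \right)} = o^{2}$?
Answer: $- \frac{1265}{9} \approx -140.56$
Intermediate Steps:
$w{\left(o \right)} = \frac{o^{2}}{2}$
$R{\left(b,F \right)} = -1 + F b$
$f{\left(r \right)} = - \frac{4}{3} - \frac{r}{3}$ ($f{\left(r \right)} = \frac{4 + r}{-3 + \frac{0^{2}}{2}} = \frac{4 + r}{-3 + \frac{1}{2} \cdot 0} = \frac{4 + r}{-3 + 0} = \frac{4 + r}{-3} = \left(4 + r\right) \left(- \frac{1}{3}\right) = - \frac{4}{3} - \frac{r}{3}$)
$g{\left(6 \right)} 20 + f{\left(R{\left(4,\frac{1}{-3} \right)} \right)} = \left(-7\right) 20 - \left(\frac{4}{3} + \frac{-1 + \frac{1}{-3} \cdot 4}{3}\right) = -140 - \left(\frac{4}{3} + \frac{-1 - \frac{4}{3}}{3}\right) = -140 - \frac{5}{9} = - \frac{1265}{9}$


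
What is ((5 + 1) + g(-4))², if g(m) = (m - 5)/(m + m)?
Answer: 3249/64 ≈ 50.766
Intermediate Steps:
g(m) = (-5 + m)/(2*m) (g(m) = (-5 + m)/((2*m)) = (-5 + m)*(1/(2*m)) = (-5 + m)/(2*m))
((5 + 1) + g(-4))² = ((5 + 1) + (½)*(-5 - 4)/(-4))² = (6 + (½)*(-¼)*(-9))² = (6 + 9/8)² = (57/8)² = 3249/64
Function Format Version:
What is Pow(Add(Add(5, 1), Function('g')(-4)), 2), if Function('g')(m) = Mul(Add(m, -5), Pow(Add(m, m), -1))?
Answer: Rational(3249, 64) ≈ 50.766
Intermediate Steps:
Function('g')(m) = Mul(Rational(1, 2), Pow(m, -1), Add(-5, m)) (Function('g')(m) = Mul(Add(-5, m), Pow(Mul(2, m), -1)) = Mul(Add(-5, m), Mul(Rational(1, 2), Pow(m, -1))) = Mul(Rational(1, 2), Pow(m, -1), Add(-5, m)))
Pow(Add(Add(5, 1), Function('g')(-4)), 2) = Pow(Add(Add(5, 1), Mul(Rational(1, 2), Pow(-4, -1), Add(-5, -4))), 2) = Pow(Add(6, Mul(Rational(1, 2), Rational(-1, 4), -9)), 2) = Pow(Add(6, Rational(9, 8)), 2) = Pow(Rational(57, 8), 2) = Rational(3249, 64)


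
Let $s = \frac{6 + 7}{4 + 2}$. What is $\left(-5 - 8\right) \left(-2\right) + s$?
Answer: $\frac{169}{6} \approx 28.167$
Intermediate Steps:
$s = \frac{13}{6} \approx 2.1667$
$\left(-5 - 8\right) \left(-2\right) + s = \left(-5 - 8\right) \left(-2\right) + \frac{13}{6} = \left(-13\right) \left(-2\right) + \frac{13}{6} = 26 + \frac{13}{6} = \frac{169}{6}$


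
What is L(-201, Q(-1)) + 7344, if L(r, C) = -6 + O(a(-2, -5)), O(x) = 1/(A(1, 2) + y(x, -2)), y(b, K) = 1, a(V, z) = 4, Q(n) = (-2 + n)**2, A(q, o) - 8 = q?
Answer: 73381/10 ≈ 7338.1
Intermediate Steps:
A(q, o) = 8 + q
O(x) = 1/10 (O(x) = 1/((8 + 1) + 1) = 1/(9 + 1) = 1/10)
L(r, C) = -59/10 (L(r, C) = -6 + 1/10 = -59/10)
L(-201, Q(-1)) + 7344 = -59/10 + 7344 = 73381/10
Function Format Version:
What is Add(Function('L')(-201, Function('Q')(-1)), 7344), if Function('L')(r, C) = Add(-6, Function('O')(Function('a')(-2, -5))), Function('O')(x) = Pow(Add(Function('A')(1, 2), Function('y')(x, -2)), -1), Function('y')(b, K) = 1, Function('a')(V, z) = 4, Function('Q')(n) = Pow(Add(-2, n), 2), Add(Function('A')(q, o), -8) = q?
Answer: Rational(73381, 10) ≈ 7338.1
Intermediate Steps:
Function('A')(q, o) = Add(8, q)
Function('O')(x) = Rational(1, 10) (Function('O')(x) = Pow(Add(Add(8, 1), 1), -1) = Pow(Add(9, 1), -1) = Pow(10, -1) = Rational(1, 10))
Function('L')(r, C) = Rational(-59, 10) (Function('L')(r, C) = Add(-6, Rational(1, 10)) = Rational(-59, 10))
Add(Function('L')(-201, Function('Q')(-1)), 7344) = Add(Rational(-59, 10), 7344) = Rational(73381, 10)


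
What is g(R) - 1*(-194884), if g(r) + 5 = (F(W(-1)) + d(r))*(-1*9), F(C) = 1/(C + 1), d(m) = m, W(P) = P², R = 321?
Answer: 383971/2 ≈ 1.9199e+5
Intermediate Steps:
F(C) = 1/(1 + C)
g(r) = -19/2 - 9*r (g(r) = -5 + (1/(1 + (-1)²) + r)*(-1*9) = -5 + (1/(1 + 1) + r)*(-9) = -5 + (1/2 + r)*(-9) = -5 + (½ + r)*(-9) = -5 + (-9/2 - 9*r) = -19/2 - 9*r)
g(R) - 1*(-194884) = (-19/2 - 9*321) - 1*(-194884) = (-19/2 - 2889) + 194884 = -5797/2 + 194884 = 383971/2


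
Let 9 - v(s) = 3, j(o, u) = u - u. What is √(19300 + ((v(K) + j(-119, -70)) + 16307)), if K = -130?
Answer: 3*√3957 ≈ 188.71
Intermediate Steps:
j(o, u) = 0
v(s) = 6 (v(s) = 9 - 1*3 = 9 - 3 = 6)
√(19300 + ((v(K) + j(-119, -70)) + 16307)) = √(19300 + ((6 + 0) + 16307)) = √(19300 + (6 + 16307)) = √(19300 + 16313) = √35613 = 3*√3957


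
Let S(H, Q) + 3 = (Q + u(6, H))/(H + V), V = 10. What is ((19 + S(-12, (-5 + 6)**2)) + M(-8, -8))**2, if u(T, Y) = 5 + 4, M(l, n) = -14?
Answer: 9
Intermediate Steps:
u(T, Y) = 9
S(H, Q) = -3 + (9 + Q)/(10 + H) (S(H, Q) = -3 + (Q + 9)/(H + 10) = -3 + (9 + Q)/(10 + H))
((19 + S(-12, (-5 + 6)**2)) + M(-8, -8))**2 = ((19 + (-21 + (-5 + 6)**2 - 3*(-12))/(10 - 12)) - 14)**2 = ((19 + (-21 + 1**2 + 36)/(-2)) - 14)**2 = ((19 - (-21 + 1 + 36)/2) - 14)**2 = ((19 - 1/2*16) - 14)**2 = ((19 - 8) - 14)**2 = (11 - 14)**2 = (-3)**2 = 9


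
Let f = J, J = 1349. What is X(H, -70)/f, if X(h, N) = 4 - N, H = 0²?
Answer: 74/1349 ≈ 0.054855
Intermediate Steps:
f = 1349
H = 0
X(H, -70)/f = (4 - 1*(-70))/1349 = (4 + 70)*(1/1349) = 74*(1/1349) = 74/1349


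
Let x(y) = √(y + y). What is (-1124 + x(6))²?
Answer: 1263388 - 4496*√3 ≈ 1.2556e+6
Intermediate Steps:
x(y) = √2*√y (x(y) = √(2*y) = √2*√y)
(-1124 + x(6))² = (-1124 + √2*√6)² = (-1124 + 2*√3)²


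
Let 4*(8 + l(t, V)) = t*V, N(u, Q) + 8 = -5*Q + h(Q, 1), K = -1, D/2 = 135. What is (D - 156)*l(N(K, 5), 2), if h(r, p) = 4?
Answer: -2565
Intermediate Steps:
D = 270 (D = 2*135 = 270)
N(u, Q) = -4 - 5*Q (N(u, Q) = -8 + (-5*Q + 4) = -8 + (4 - 5*Q) = -4 - 5*Q)
l(t, V) = -8 + V*t/4 (l(t, V) = -8 + (t*V)/4 = -8 + (V*t)/4 = -8 + V*t/4)
(D - 156)*l(N(K, 5), 2) = (270 - 156)*(-8 + (¼)*2*(-4 - 5*5)) = 114*(-8 + (¼)*2*(-4 - 25)) = 114*(-8 + (¼)*2*(-29)) = 114*(-8 - 29/2) = 114*(-45/2) = -2565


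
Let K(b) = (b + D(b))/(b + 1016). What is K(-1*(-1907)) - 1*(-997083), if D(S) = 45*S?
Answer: 2914561331/2923 ≈ 9.9711e+5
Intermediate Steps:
K(b) = 46*b/(1016 + b) (K(b) = (b + 45*b)/(b + 1016) = (46*b)/(1016 + b) = 46*b/(1016 + b))
K(-1*(-1907)) - 1*(-997083) = 46*(-1*(-1907))/(1016 - 1*(-1907)) - 1*(-997083) = 46*1907/(1016 + 1907) + 997083 = 46*1907/2923 + 997083 = 46*1907*(1/2923) + 997083 = 87722/2923 + 997083 = 2914561331/2923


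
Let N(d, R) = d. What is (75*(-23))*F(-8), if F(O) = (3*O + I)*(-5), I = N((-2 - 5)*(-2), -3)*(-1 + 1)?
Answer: -207000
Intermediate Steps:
I = 0 (I = ((-2 - 5)*(-2))*(-1 + 1) = -7*(-2)*0 = 14*0 = 0)
F(O) = -15*O (F(O) = (3*O + 0)*(-5) = (3*O)*(-5) = -15*O)
(75*(-23))*F(-8) = (75*(-23))*(-15*(-8)) = -1725*120 = -207000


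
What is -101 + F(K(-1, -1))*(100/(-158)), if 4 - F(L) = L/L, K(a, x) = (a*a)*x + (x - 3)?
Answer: -8129/79 ≈ -102.90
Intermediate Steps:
K(a, x) = -3 + x + x*a² (K(a, x) = a²*x + (-3 + x) = x*a² + (-3 + x) = -3 + x + x*a²)
F(L) = 3 (F(L) = 4 - L/L = 4 - 1*1 = 4 - 1 = 3)
-101 + F(K(-1, -1))*(100/(-158)) = -101 + 3*(100/(-158)) = -101 + 3*(100*(-1/158)) = -101 + 3*(-50/79) = -101 - 150/79 = -8129/79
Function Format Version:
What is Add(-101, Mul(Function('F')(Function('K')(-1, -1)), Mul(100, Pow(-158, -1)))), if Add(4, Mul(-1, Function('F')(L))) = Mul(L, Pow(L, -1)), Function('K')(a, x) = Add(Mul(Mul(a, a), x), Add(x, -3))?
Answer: Rational(-8129, 79) ≈ -102.90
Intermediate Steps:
Function('K')(a, x) = Add(-3, x, Mul(x, Pow(a, 2))) (Function('K')(a, x) = Add(Mul(Pow(a, 2), x), Add(-3, x)) = Add(Mul(x, Pow(a, 2)), Add(-3, x)) = Add(-3, x, Mul(x, Pow(a, 2))))
Function('F')(L) = 3 (Function('F')(L) = Add(4, Mul(-1, Mul(L, Pow(L, -1)))) = Add(4, Mul(-1, 1)) = Add(4, -1) = 3)
Add(-101, Mul(Function('F')(Function('K')(-1, -1)), Mul(100, Pow(-158, -1)))) = Add(-101, Mul(3, Mul(100, Pow(-158, -1)))) = Add(-101, Mul(3, Mul(100, Rational(-1, 158)))) = Add(-101, Mul(3, Rational(-50, 79))) = Add(-101, Rational(-150, 79)) = Rational(-8129, 79)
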